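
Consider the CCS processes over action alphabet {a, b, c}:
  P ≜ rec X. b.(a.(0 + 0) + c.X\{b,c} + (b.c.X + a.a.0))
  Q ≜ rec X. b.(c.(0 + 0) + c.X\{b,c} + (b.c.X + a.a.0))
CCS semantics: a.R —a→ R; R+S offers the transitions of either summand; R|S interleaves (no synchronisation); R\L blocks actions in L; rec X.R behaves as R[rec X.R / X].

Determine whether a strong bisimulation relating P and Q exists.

not bisimilar

Reachable graph of P (7 states):
  p0 = rec X. b.(a.(0 + 0) + c.X\{b,c} + (b.c.X + a.a.0)) | -b-> p1
  p1 = a.(0 + 0) + c.(rec X. b.(a.(0 + 0) + c.X\{b,c} + (b.c.X + a.a.0)))\{b,c} + (b.c.(rec X. b.(a.(0 + 0) + c.X\{b,c} + (b.c.X + a.a.0))) + a.a.0) | -a-> p2, -a-> p3, -b-> p4, -c-> p5
  p2 = 0 + 0 | (no moves)
  p3 = a.0 | -a-> p6
  p4 = c.(rec X. b.(a.(0 + 0) + c.X\{b,c} + (b.c.X + a.a.0))) | -c-> p0
  p5 = (rec X. b.(a.(0 + 0) + c.X\{b,c} + (b.c.X + a.a.0)))\{b,c} | (no moves)
  p6 = 0 | (no moves)
Reachable graph of Q (7 states):
  q0 = rec X. b.(c.(0 + 0) + c.X\{b,c} + (b.c.X + a.a.0)) | -b-> q1
  q1 = c.(0 + 0) + c.(rec X. b.(c.(0 + 0) + c.X\{b,c} + (b.c.X + a.a.0)))\{b,c} + (b.c.(rec X. b.(c.(0 + 0) + c.X\{b,c} + (b.c.X + a.a.0))) + a.a.0) | -a-> q2, -b-> q3, -c-> q4, -c-> q5
  q2 = a.0 | -a-> q6
  q3 = c.(rec X. b.(c.(0 + 0) + c.X\{b,c} + (b.c.X + a.a.0))) | -c-> q0
  q4 = (rec X. b.(c.(0 + 0) + c.X\{b,c} + (b.c.X + a.a.0)))\{b,c} | (no moves)
  q5 = 0 + 0 | (no moves)
  q6 = 0 | (no moves)
Coarsest stable partition (strong bisimilarity classes):
  B0 = {p0}
  B1 = {p1}
  B2 = {p2, p5, p6, q4, q5, q6}
  B3 = {p4}
  B4 = {p3, q2}
  B5 = {q0}
  B6 = {q1}
  B7 = {q3}
p0 ∈ B0, q0 ∈ B5 → different blocks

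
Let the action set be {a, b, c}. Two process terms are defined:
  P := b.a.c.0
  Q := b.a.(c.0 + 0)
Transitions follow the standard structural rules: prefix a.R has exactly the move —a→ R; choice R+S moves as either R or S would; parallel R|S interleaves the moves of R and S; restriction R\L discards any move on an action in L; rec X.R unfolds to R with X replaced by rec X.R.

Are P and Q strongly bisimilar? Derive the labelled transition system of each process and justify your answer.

P ~ Q

Reachable graph of P (4 states):
  m0 = b.a.c.0 ⊢ ··b··> m1
  m1 = a.c.0 ⊢ ··a··> m2
  m2 = c.0 ⊢ ··c··> m3
  m3 = 0 ⊢ stopped
Reachable graph of Q (4 states):
  n0 = b.a.(c.0 + 0) ⊢ ··b··> n1
  n1 = a.(c.0 + 0) ⊢ ··a··> n2
  n2 = c.0 + 0 ⊢ ··c··> n3
  n3 = 0 ⊢ stopped
Bisimilarity quotient blocks:
  B0 = {m0, n0}
  B1 = {m1, n1}
  B2 = {m2, n2}
  B3 = {m3, n3}
m0 ∈ B0, n0 ∈ B0 → same block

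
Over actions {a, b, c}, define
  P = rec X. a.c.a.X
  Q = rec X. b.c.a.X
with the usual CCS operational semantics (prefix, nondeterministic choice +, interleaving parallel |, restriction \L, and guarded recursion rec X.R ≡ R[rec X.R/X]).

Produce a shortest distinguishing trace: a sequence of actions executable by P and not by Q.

a

Reachable graph of P (3 states):
  u0 = rec X. a.c.a.X :: ··a··> u1
  u1 = c.a.(rec X. a.c.a.X) :: ··c··> u2
  u2 = a.(rec X. a.c.a.X) :: ··a··> u0
Reachable graph of Q (3 states):
  v0 = rec X. b.c.a.X :: ··b··> v1
  v1 = c.a.(rec X. b.c.a.X) :: ··c··> v2
  v2 = a.(rec X. b.c.a.X) :: ··a··> v0
Run σ = ⟨a⟩ on P: start {u0}
  after a @ step 1: {u1}
  ✓ P
Run σ = ⟨a⟩ on Q: start {v0}
  after a @ step 1: ∅  — Q cannot continue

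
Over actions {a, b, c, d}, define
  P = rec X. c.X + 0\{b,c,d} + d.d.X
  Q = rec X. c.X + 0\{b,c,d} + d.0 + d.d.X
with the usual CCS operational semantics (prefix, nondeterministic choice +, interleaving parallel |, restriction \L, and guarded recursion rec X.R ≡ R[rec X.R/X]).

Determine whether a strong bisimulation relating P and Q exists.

P ≁ Q

LTS(P): 2 reachable states
  s0 = rec X. c.X + 0\{b,c,d} + d.d.X | ··c··> s0, ··d··> s1
  s1 = d.(rec X. c.X + 0\{b,c,d} + d.d.X) | ··d··> s0
LTS(Q): 3 reachable states
  t0 = rec X. c.X + 0\{b,c,d} + d.0 + d.d.X | ··c··> t0, ··d··> t1, ··d··> t2
  t1 = 0 | deadlocked
  t2 = d.(rec X. c.X + 0\{b,c,d} + d.0 + d.d.X) | ··d··> t0
Bisimilarity quotient blocks:
  B0 = {s0}
  B1 = {s1}
  B2 = {t0}
  B3 = {t1}
  B4 = {t2}
s0 ∈ B0, t0 ∈ B2 → different blocks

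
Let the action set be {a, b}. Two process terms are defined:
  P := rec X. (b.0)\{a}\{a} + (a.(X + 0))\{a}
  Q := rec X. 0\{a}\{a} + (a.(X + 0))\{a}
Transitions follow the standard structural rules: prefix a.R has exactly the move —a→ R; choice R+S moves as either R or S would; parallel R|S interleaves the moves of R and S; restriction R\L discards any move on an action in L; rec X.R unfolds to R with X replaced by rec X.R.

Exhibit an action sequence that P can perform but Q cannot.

P's transition system — 2 states:
  s0 = rec X. (b.0)\{a}\{a} + (a.(X + 0))\{a} ⊢ =b=> s1
  s1 = 0\{a}\{a} ⊢ (no moves)
Q's transition system — 1 states:
  t0 = rec X. 0\{a}\{a} + (a.(X + 0))\{a} ⊢ (no moves)
Run σ = ⟨b⟩ on P: start {s0}
  after b @ step 1: {s1}
  P completes σ.
Run σ = ⟨b⟩ on Q: start {t0}
  after b @ step 1: no successor for Q

b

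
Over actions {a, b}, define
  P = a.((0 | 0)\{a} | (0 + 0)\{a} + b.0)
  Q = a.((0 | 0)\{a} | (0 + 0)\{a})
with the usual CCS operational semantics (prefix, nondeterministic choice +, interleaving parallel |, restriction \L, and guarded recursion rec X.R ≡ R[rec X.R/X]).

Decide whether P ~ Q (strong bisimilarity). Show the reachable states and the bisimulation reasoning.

P ≁ Q

P's transition system — 3 states:
  s0 = a.((0 | 0)\{a} | (0 + 0)\{a} + b.0) :: =a=> s1
  s1 = (0 | 0)\{a} | (0 + 0)\{a} + b.0 :: =b=> s2
  s2 = 0 :: stopped
Q's transition system — 2 states:
  t0 = a.((0 | 0)\{a} | (0 + 0)\{a}) :: =a=> t1
  t1 = (0 | 0)\{a} | (0 + 0)\{a} :: stopped
Bisimilarity quotient blocks:
  B0 = {s0}
  B1 = {s1}
  B2 = {s2, t1}
  B3 = {t0}
s0 ∈ B0, t0 ∈ B3 → different blocks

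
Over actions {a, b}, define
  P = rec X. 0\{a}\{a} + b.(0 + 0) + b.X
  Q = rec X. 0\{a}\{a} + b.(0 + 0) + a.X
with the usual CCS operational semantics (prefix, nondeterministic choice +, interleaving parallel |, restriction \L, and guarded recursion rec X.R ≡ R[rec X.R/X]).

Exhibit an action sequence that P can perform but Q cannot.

bb

P's transition system — 2 states:
  u0 = rec X. 0\{a}\{a} + b.(0 + 0) + b.X ⊢ =b=> u0, =b=> u1
  u1 = 0 + 0 ⊢ ·
Q's transition system — 2 states:
  v0 = rec X. 0\{a}\{a} + b.(0 + 0) + a.X ⊢ =a=> v0, =b=> v1
  v1 = 0 + 0 ⊢ ·
Executing bb from P (initial set {u0}):
  step 1 (b): {u0, u1}
  step 2 (b): {u0, u1}
  — P admits the full trace.
Executing bb from Q (initial set {v0}):
  step 1 (b): {v1}
  step 2 (b): no successor for Q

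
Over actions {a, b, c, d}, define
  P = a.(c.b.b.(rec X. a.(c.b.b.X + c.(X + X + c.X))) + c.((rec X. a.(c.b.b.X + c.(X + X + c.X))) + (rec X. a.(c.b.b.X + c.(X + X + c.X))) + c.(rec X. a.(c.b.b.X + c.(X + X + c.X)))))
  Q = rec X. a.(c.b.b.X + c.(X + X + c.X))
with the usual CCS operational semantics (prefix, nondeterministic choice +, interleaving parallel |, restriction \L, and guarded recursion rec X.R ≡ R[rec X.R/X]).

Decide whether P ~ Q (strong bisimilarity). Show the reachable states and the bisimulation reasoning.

bisimilar

P's transition system — 6 states:
  m0 = a.(c.b.b.(rec X. a.(c.b.b.X + c.(X + X + c.X))) + c.((rec X. a.(c.b.b.X + c.(X + X + c.X))) + (rec X. a.(c.b.b.X + c.(X + X + c.X))) + c.(rec X. a.(c.b.b.X + c.(X + X + c.X))))) → =a=> m1
  m1 = c.b.b.(rec X. a.(c.b.b.X + c.(X + X + c.X))) + c.((rec X. a.(c.b.b.X + c.(X + X + c.X))) + (rec X. a.(c.b.b.X + c.(X + X + c.X))) + c.(rec X. a.(c.b.b.X + c.(X + X + c.X)))) → =c=> m2, =c=> m3
  m2 = (rec X. a.(c.b.b.X + c.(X + X + c.X))) + (rec X. a.(c.b.b.X + c.(X + X + c.X))) + c.(rec X. a.(c.b.b.X + c.(X + X + c.X))) → =a=> m1, =c=> m4
  m3 = b.b.(rec X. a.(c.b.b.X + c.(X + X + c.X))) → =b=> m5
  m4 = rec X. a.(c.b.b.X + c.(X + X + c.X)) → =a=> m1
  m5 = b.(rec X. a.(c.b.b.X + c.(X + X + c.X))) → =b=> m4
Q's transition system — 5 states:
  n0 = rec X. a.(c.b.b.X + c.(X + X + c.X)) → =a=> n1
  n1 = c.b.b.(rec X. a.(c.b.b.X + c.(X + X + c.X))) + c.((rec X. a.(c.b.b.X + c.(X + X + c.X))) + (rec X. a.(c.b.b.X + c.(X + X + c.X))) + c.(rec X. a.(c.b.b.X + c.(X + X + c.X)))) → =c=> n2, =c=> n3
  n2 = (rec X. a.(c.b.b.X + c.(X + X + c.X))) + (rec X. a.(c.b.b.X + c.(X + X + c.X))) + c.(rec X. a.(c.b.b.X + c.(X + X + c.X))) → =a=> n1, =c=> n0
  n3 = b.b.(rec X. a.(c.b.b.X + c.(X + X + c.X))) → =b=> n4
  n4 = b.(rec X. a.(c.b.b.X + c.(X + X + c.X))) → =b=> n0
Partition-refinement fixed point:
  B0 = {m0, m4, n0}
  B1 = {m1, n1}
  B2 = {m2, n2}
  B3 = {m3, n3}
  B4 = {m5, n4}
m0 ∈ B0, n0 ∈ B0 → same block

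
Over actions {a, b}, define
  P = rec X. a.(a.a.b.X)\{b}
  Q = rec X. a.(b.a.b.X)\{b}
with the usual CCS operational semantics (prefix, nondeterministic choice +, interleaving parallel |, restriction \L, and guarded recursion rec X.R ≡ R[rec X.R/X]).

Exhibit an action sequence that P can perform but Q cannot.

aa

LTS(P): 4 reachable states
  m0 = rec X. a.(a.a.b.X)\{b} :: -a-> m1
  m1 = (a.a.b.(rec X. a.(a.a.b.X)\{b}))\{b} :: -a-> m2
  m2 = (a.b.(rec X. a.(a.a.b.X)\{b}))\{b} :: -a-> m3
  m3 = (b.(rec X. a.(a.a.b.X)\{b}))\{b} :: ∅
LTS(Q): 2 reachable states
  n0 = rec X. a.(b.a.b.X)\{b} :: -a-> n1
  n1 = (b.a.b.(rec X. a.(b.a.b.X)\{b}))\{b} :: ∅
Executing aa from P (initial set {m0}):
  step 1 (a): {m1}
  step 2 (a): {m2}
  ✓ P
Executing aa from Q (initial set {n0}):
  step 1 (a): {n1}
  step 2 (a): ∅ (Q stuck)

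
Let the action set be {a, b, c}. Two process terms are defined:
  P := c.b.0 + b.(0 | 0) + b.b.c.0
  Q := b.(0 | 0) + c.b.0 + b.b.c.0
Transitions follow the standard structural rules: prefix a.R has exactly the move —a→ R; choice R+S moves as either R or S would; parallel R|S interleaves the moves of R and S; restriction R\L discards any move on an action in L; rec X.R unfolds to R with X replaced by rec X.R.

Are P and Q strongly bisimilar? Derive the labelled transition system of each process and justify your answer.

P's transition system — 6 states:
  u0 = c.b.0 + b.(0 | 0) + b.b.c.0 → =b=> u1, =b=> u2, =c=> u3
  u1 = 0 | 0 → stopped
  u2 = b.c.0 → =b=> u4
  u3 = b.0 → =b=> u5
  u4 = c.0 → =c=> u5
  u5 = 0 → stopped
Q's transition system — 6 states:
  v0 = b.(0 | 0) + c.b.0 + b.b.c.0 → =b=> v1, =b=> v2, =c=> v3
  v1 = 0 | 0 → stopped
  v2 = b.c.0 → =b=> v4
  v3 = b.0 → =b=> v5
  v4 = c.0 → =c=> v5
  v5 = 0 → stopped
Coarsest stable partition (strong bisimilarity classes):
  B0 = {u0, v0}
  B1 = {u2, v2}
  B2 = {u4, v4}
  B3 = {u1, u5, v1, v5}
  B4 = {u3, v3}
u0 ∈ B0, v0 ∈ B0 → same block

bisimilar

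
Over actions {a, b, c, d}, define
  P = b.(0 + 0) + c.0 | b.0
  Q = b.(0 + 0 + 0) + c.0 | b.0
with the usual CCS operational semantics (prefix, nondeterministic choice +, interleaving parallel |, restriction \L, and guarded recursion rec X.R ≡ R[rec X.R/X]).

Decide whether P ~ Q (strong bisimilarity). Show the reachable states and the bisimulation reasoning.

Reachable graph of P (5 states):
  u0 = b.(0 + 0) + c.0 | b.0 | --b--▸ u1, --b--▸ u2, --c--▸ u3
  u1 = 0 + 0 | ∅
  u2 = c.0 | 0 | --c--▸ u4
  u3 = 0 | b.0 | --b--▸ u4
  u4 = 0 | 0 | ∅
Reachable graph of Q (5 states):
  v0 = b.(0 + 0 + 0) + c.0 | b.0 | --b--▸ v1, --b--▸ v2, --c--▸ v3
  v1 = 0 + 0 + 0 | ∅
  v2 = c.0 | 0 | --c--▸ v4
  v3 = 0 | b.0 | --b--▸ v4
  v4 = 0 | 0 | ∅
Bisimilarity quotient blocks:
  B0 = {u0, v0}
  B1 = {u3, v3}
  B2 = {u1, u4, v1, v4}
  B3 = {u2, v2}
u0 ∈ B0, v0 ∈ B0 → same block

P ~ Q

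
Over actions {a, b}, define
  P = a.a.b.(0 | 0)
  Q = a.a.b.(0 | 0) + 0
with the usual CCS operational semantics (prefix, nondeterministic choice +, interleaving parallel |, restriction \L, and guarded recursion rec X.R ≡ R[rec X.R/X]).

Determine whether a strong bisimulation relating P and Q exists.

Reachable graph of P (4 states):
  m0 = a.a.b.(0 | 0) :: -a-> m1
  m1 = a.b.(0 | 0) :: -a-> m2
  m2 = b.(0 | 0) :: -b-> m3
  m3 = 0 | 0 :: ∅
Reachable graph of Q (4 states):
  n0 = a.a.b.(0 | 0) + 0 :: -a-> n1
  n1 = a.b.(0 | 0) :: -a-> n2
  n2 = b.(0 | 0) :: -b-> n3
  n3 = 0 | 0 :: ∅
Partition-refinement fixed point:
  B0 = {m0, n0}
  B1 = {m1, n1}
  B2 = {m2, n2}
  B3 = {m3, n3}
m0 ∈ B0, n0 ∈ B0 → same block

YES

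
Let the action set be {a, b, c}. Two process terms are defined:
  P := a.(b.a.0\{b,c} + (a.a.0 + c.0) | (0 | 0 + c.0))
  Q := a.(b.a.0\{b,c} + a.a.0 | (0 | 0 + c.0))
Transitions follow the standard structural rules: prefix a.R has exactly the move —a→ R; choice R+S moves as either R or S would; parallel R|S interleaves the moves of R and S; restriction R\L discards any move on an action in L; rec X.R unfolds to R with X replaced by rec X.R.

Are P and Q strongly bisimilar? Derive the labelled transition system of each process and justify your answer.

P ≁ Q

P's transition system — 9 states:
  u0 = a.(b.a.0\{b,c} + (a.a.0 + c.0) | (0 | 0 + c.0)) has moves =a=> u1
  u1 = b.a.0\{b,c} + (a.a.0 + c.0) | (0 | 0 + c.0) has moves =a=> u2, =b=> u3, =c=> u4, =c=> u5
  u2 = a.0 | (0 | 0 + c.0) has moves =a=> u5, =c=> u6
  u3 = a.0\{b,c} has moves =a=> u7
  u4 = (a.a.0 + c.0) | 0 has moves =a=> u6, =c=> u8
  u5 = 0 | (0 | 0 + c.0) has moves =c=> u8
  u6 = a.0 | 0 has moves =a=> u8
  u7 = 0\{b,c} has moves deadlocked
  u8 = 0 | 0 has moves deadlocked
Q's transition system — 9 states:
  v0 = a.(b.a.0\{b,c} + a.a.0 | (0 | 0 + c.0)) has moves =a=> v1
  v1 = b.a.0\{b,c} + a.a.0 | (0 | 0 + c.0) has moves =a=> v2, =b=> v3, =c=> v4
  v2 = a.0 | (0 | 0 + c.0) has moves =a=> v5, =c=> v6
  v3 = a.0\{b,c} has moves =a=> v7
  v4 = a.a.0 | 0 has moves =a=> v6
  v5 = 0 | (0 | 0 + c.0) has moves =c=> v8
  v6 = a.0 | 0 has moves =a=> v8
  v7 = 0\{b,c} has moves deadlocked
  v8 = 0 | 0 has moves deadlocked
Coarsest stable partition (strong bisimilarity classes):
  B0 = {u0}
  B1 = {u1}
  B2 = {u2, v2}
  B3 = {u3, u6, v3, v6}
  B4 = {u7, u8, v7, v8}
  B5 = {u5, v5}
  B6 = {u4}
  B7 = {v0}
  B8 = {v1}
  B9 = {v4}
u0 ∈ B0, v0 ∈ B7 → different blocks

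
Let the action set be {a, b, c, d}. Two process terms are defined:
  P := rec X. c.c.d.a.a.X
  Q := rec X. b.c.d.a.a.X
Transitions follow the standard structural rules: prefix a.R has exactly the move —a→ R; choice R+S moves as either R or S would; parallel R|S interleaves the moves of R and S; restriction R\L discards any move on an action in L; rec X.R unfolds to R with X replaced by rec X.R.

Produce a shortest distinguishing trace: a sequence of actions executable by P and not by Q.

Reachable graph of P (5 states):
  s0 = rec X. c.c.d.a.a.X → --c--▸ s1
  s1 = c.d.a.a.(rec X. c.c.d.a.a.X) → --c--▸ s2
  s2 = d.a.a.(rec X. c.c.d.a.a.X) → --d--▸ s3
  s3 = a.a.(rec X. c.c.d.a.a.X) → --a--▸ s4
  s4 = a.(rec X. c.c.d.a.a.X) → --a--▸ s0
Reachable graph of Q (5 states):
  t0 = rec X. b.c.d.a.a.X → --b--▸ t1
  t1 = c.d.a.a.(rec X. b.c.d.a.a.X) → --c--▸ t2
  t2 = d.a.a.(rec X. b.c.d.a.a.X) → --d--▸ t3
  t3 = a.a.(rec X. b.c.d.a.a.X) → --a--▸ t4
  t4 = a.(rec X. b.c.d.a.a.X) → --a--▸ t0
Executing c from P (initial set {s0}):
  after c @ step 1: {s1}
  P completes σ.
Executing c from Q (initial set {t0}):
  after c @ step 1: no successor for Q

c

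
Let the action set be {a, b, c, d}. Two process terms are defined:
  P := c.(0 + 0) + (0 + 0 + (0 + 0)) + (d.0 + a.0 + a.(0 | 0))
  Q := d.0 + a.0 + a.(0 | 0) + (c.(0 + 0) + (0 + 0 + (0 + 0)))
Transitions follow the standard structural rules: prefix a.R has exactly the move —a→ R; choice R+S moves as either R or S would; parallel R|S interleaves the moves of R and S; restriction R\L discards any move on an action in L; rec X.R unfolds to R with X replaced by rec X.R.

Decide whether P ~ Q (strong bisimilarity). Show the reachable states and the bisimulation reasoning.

LTS(P): 4 reachable states
  u0 = c.(0 + 0) + (0 + 0 + (0 + 0)) + (d.0 + a.0 + a.(0 | 0)) | =a=> u1, =a=> u2, =c=> u3, =d=> u1
  u1 = 0 | ·
  u2 = 0 | 0 | ·
  u3 = 0 + 0 | ·
LTS(Q): 4 reachable states
  v0 = d.0 + a.0 + a.(0 | 0) + (c.(0 + 0) + (0 + 0 + (0 + 0))) | =a=> v1, =a=> v2, =c=> v3, =d=> v1
  v1 = 0 | ·
  v2 = 0 | 0 | ·
  v3 = 0 + 0 | ·
Bisimilarity quotient blocks:
  B0 = {u0, v0}
  B1 = {u1, u2, u3, v1, v2, v3}
u0 ∈ B0, v0 ∈ B0 → same block

YES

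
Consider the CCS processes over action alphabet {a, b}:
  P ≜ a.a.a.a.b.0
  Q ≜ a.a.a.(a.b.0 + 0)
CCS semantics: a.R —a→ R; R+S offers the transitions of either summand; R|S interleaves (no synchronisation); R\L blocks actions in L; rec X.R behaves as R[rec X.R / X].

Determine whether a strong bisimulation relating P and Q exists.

YES

Reachable graph of P (6 states):
  m0 = a.a.a.a.b.0 → --a--▸ m1
  m1 = a.a.a.b.0 → --a--▸ m2
  m2 = a.a.b.0 → --a--▸ m3
  m3 = a.b.0 → --a--▸ m4
  m4 = b.0 → --b--▸ m5
  m5 = 0 → stopped
Reachable graph of Q (6 states):
  n0 = a.a.a.(a.b.0 + 0) → --a--▸ n1
  n1 = a.a.(a.b.0 + 0) → --a--▸ n2
  n2 = a.(a.b.0 + 0) → --a--▸ n3
  n3 = a.b.0 + 0 → --a--▸ n4
  n4 = b.0 → --b--▸ n5
  n5 = 0 → stopped
Coarsest stable partition (strong bisimilarity classes):
  B0 = {m0, n0}
  B1 = {m1, n1}
  B2 = {m2, n2}
  B3 = {m3, n3}
  B4 = {m4, n4}
  B5 = {m5, n5}
m0 ∈ B0, n0 ∈ B0 → same block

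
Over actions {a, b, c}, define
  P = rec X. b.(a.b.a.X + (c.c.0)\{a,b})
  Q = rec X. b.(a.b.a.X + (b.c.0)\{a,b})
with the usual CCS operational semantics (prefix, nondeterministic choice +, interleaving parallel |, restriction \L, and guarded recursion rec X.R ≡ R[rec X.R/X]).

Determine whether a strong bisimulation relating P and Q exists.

P ≁ Q

LTS(P): 6 reachable states
  s0 = rec X. b.(a.b.a.X + (c.c.0)\{a,b}) | --b--▸ s1
  s1 = a.b.a.(rec X. b.(a.b.a.X + (c.c.0)\{a,b})) + (c.c.0)\{a,b} | --a--▸ s2, --c--▸ s3
  s2 = b.a.(rec X. b.(a.b.a.X + (c.c.0)\{a,b})) | --b--▸ s4
  s3 = (c.0)\{a,b} | --c--▸ s5
  s4 = a.(rec X. b.(a.b.a.X + (c.c.0)\{a,b})) | --a--▸ s0
  s5 = 0\{a,b} | deadlocked
LTS(Q): 4 reachable states
  t0 = rec X. b.(a.b.a.X + (b.c.0)\{a,b}) | --b--▸ t1
  t1 = a.b.a.(rec X. b.(a.b.a.X + (b.c.0)\{a,b})) + (b.c.0)\{a,b} | --a--▸ t2
  t2 = b.a.(rec X. b.(a.b.a.X + (b.c.0)\{a,b})) | --b--▸ t3
  t3 = a.(rec X. b.(a.b.a.X + (b.c.0)\{a,b})) | --a--▸ t0
Partition-refinement fixed point:
  B0 = {s0}
  B1 = {s1}
  B2 = {s2}
  B3 = {s4}
  B4 = {s3}
  B5 = {s5}
  B6 = {t0, t2}
  B7 = {t1, t3}
s0 ∈ B0, t0 ∈ B6 → different blocks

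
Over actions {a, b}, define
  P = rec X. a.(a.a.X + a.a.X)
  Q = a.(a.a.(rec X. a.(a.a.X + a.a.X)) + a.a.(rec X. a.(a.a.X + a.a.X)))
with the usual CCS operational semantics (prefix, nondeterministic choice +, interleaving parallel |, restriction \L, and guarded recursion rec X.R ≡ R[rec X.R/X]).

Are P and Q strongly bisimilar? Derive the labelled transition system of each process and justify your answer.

P ~ Q

Reachable graph of P (3 states):
  u0 = rec X. a.(a.a.X + a.a.X) → —a→ u1
  u1 = a.a.(rec X. a.(a.a.X + a.a.X)) + a.a.(rec X. a.(a.a.X + a.a.X)) → —a→ u2
  u2 = a.(rec X. a.(a.a.X + a.a.X)) → —a→ u0
Reachable graph of Q (4 states):
  v0 = a.(a.a.(rec X. a.(a.a.X + a.a.X)) + a.a.(rec X. a.(a.a.X + a.a.X))) → —a→ v1
  v1 = a.a.(rec X. a.(a.a.X + a.a.X)) + a.a.(rec X. a.(a.a.X + a.a.X)) → —a→ v2
  v2 = a.(rec X. a.(a.a.X + a.a.X)) → —a→ v3
  v3 = rec X. a.(a.a.X + a.a.X) → —a→ v1
Coarsest stable partition (strong bisimilarity classes):
  B0 = {u0, u1, u2, v0, v1, v2, v3}
u0 ∈ B0, v0 ∈ B0 → same block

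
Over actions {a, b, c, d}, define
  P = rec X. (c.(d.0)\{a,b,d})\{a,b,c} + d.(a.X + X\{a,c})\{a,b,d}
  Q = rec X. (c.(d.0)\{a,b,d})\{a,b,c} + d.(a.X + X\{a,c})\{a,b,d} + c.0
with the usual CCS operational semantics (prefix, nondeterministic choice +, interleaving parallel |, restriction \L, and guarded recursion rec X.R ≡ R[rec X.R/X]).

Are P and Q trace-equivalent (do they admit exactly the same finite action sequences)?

traces(P) ≠ traces(Q) — witness ⟨c⟩

Reachable graph of P (2 states):
  m0 = rec X. (c.(d.0)\{a,b,d})\{a,b,c} + d.(a.X + X\{a,c})\{a,b,d} → ··d··> m1
  m1 = (a.(rec X. (c.(d.0)\{a,b,d})\{a,b,c} + d.(a.X + X\{a,c})\{a,b,d}) + (rec X. (c.(d.0)\{a,b,d})\{a,b,c} + d.(a.X + X\{a,c})\{a,b,d})\{a,c})\{a,b,d} → (no moves)
Reachable graph of Q (3 states):
  n0 = rec X. (c.(d.0)\{a,b,d})\{a,b,c} + d.(a.X + X\{a,c})\{a,b,d} + c.0 → ··c··> n1, ··d··> n2
  n1 = 0 → (no moves)
  n2 = (a.(rec X. (c.(d.0)\{a,b,d})\{a,b,c} + d.(a.X + X\{a,c})\{a,b,d} + c.0) + (rec X. (c.(d.0)\{a,b,d})\{a,b,c} + d.(a.X + X\{a,c})\{a,b,d} + c.0)\{a,c})\{a,b,d} → (no moves)
Trace ⟨c⟩ through Q, begin at {n0}:
  [1] c ⇒ {n1}
  Q completes σ.
Trace ⟨c⟩ through P, begin at {m0}:
  [1] c ⇒ ∅  — P cannot continue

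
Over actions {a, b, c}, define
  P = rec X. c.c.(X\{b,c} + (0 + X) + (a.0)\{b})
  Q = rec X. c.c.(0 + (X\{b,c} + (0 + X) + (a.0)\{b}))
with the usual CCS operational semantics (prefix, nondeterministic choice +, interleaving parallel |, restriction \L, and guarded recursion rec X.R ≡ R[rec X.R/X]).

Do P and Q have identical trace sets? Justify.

trace-equivalent

P's transition system — 4 states:
  s0 = rec X. c.c.(X\{b,c} + (0 + X) + (a.0)\{b}) :: —c→ s1
  s1 = c.((rec X. c.c.(X\{b,c} + (0 + X) + (a.0)\{b}))\{b,c} + (0 + (rec X. c.c.(X\{b,c} + (0 + X) + (a.0)\{b}))) + (a.0)\{b}) :: —c→ s2
  s2 = (rec X. c.c.(X\{b,c} + (0 + X) + (a.0)\{b}))\{b,c} + (0 + (rec X. c.c.(X\{b,c} + (0 + X) + (a.0)\{b}))) + (a.0)\{b} :: —a→ s3, —c→ s1
  s3 = 0\{b} :: deadlocked
Q's transition system — 4 states:
  t0 = rec X. c.c.(0 + (X\{b,c} + (0 + X) + (a.0)\{b})) :: —c→ t1
  t1 = c.(0 + ((rec X. c.c.(0 + (X\{b,c} + (0 + X) + (a.0)\{b})))\{b,c} + (0 + (rec X. c.c.(0 + (X\{b,c} + (0 + X) + (a.0)\{b})))) + (a.0)\{b})) :: —c→ t2
  t2 = 0 + ((rec X. c.c.(0 + (X\{b,c} + (0 + X) + (a.0)\{b})))\{b,c} + (0 + (rec X. c.c.(0 + (X\{b,c} + (0 + X) + (a.0)\{b})))) + (a.0)\{b}) :: —a→ t3, —c→ t1
  t3 = 0\{b} :: deadlocked
Bisimilarity quotient blocks:
  B0 = {s0, t0}
  B1 = {s1, t1}
  B2 = {s2, t2}
  B3 = {s3, t3}
s0 ∈ B0, t0 ∈ B0 → same block
Bisimilar ⇒ trace-equivalent.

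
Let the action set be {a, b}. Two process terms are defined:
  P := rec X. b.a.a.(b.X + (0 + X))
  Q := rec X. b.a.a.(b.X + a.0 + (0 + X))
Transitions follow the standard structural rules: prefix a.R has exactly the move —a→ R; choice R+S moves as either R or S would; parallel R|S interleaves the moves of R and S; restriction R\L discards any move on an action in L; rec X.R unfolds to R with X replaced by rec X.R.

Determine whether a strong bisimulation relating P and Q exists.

LTS(P): 4 reachable states
  u0 = rec X. b.a.a.(b.X + (0 + X)) :: =b=> u1
  u1 = a.a.(b.(rec X. b.a.a.(b.X + (0 + X))) + (0 + (rec X. b.a.a.(b.X + (0 + X))))) :: =a=> u2
  u2 = a.(b.(rec X. b.a.a.(b.X + (0 + X))) + (0 + (rec X. b.a.a.(b.X + (0 + X))))) :: =a=> u3
  u3 = b.(rec X. b.a.a.(b.X + (0 + X))) + (0 + (rec X. b.a.a.(b.X + (0 + X)))) :: =b=> u0, =b=> u1
LTS(Q): 5 reachable states
  v0 = rec X. b.a.a.(b.X + a.0 + (0 + X)) :: =b=> v1
  v1 = a.a.(b.(rec X. b.a.a.(b.X + a.0 + (0 + X))) + a.0 + (0 + (rec X. b.a.a.(b.X + a.0 + (0 + X))))) :: =a=> v2
  v2 = a.(b.(rec X. b.a.a.(b.X + a.0 + (0 + X))) + a.0 + (0 + (rec X. b.a.a.(b.X + a.0 + (0 + X))))) :: =a=> v3
  v3 = b.(rec X. b.a.a.(b.X + a.0 + (0 + X))) + a.0 + (0 + (rec X. b.a.a.(b.X + a.0 + (0 + X)))) :: =a=> v4, =b=> v0, =b=> v1
  v4 = 0 :: stopped
Bisimilarity quotient blocks:
  B0 = {u0}
  B1 = {u1}
  B2 = {u2}
  B3 = {u3}
  B4 = {v0}
  B5 = {v1}
  B6 = {v2}
  B7 = {v3}
  B8 = {v4}
u0 ∈ B0, v0 ∈ B4 → different blocks

not bisimilar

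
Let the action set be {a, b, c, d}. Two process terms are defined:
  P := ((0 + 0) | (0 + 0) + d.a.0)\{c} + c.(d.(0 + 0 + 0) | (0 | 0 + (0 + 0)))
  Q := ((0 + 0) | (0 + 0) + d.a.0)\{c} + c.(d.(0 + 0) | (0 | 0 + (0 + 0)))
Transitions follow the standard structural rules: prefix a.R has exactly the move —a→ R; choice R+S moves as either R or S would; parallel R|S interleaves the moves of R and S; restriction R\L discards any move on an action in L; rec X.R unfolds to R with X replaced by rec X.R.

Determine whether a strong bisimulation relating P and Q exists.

bisimilar

P's transition system — 5 states:
  p0 = ((0 + 0) | (0 + 0) + d.a.0)\{c} + c.(d.(0 + 0 + 0) | (0 | 0 + (0 + 0))) | --c--▸ p1, --d--▸ p2
  p1 = d.(0 + 0 + 0) | (0 | 0 + (0 + 0)) | --d--▸ p3
  p2 = (a.0)\{c} | --a--▸ p4
  p3 = (0 + 0 + 0) | (0 | 0 + (0 + 0)) | stopped
  p4 = 0\{c} | stopped
Q's transition system — 5 states:
  q0 = ((0 + 0) | (0 + 0) + d.a.0)\{c} + c.(d.(0 + 0) | (0 | 0 + (0 + 0))) | --c--▸ q1, --d--▸ q2
  q1 = d.(0 + 0) | (0 | 0 + (0 + 0)) | --d--▸ q3
  q2 = (a.0)\{c} | --a--▸ q4
  q3 = (0 + 0) | (0 | 0 + (0 + 0)) | stopped
  q4 = 0\{c} | stopped
Partition-refinement fixed point:
  B0 = {p0, q0}
  B1 = {p2, q2}
  B2 = {p3, p4, q3, q4}
  B3 = {p1, q1}
p0 ∈ B0, q0 ∈ B0 → same block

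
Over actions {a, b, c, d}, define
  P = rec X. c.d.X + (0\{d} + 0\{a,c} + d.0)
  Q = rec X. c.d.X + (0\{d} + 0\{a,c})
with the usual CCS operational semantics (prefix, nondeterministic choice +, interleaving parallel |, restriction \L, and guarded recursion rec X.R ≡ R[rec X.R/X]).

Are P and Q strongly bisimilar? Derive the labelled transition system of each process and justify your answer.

P's transition system — 3 states:
  m0 = rec X. c.d.X + (0\{d} + 0\{a,c} + d.0) → ··c··> m1, ··d··> m2
  m1 = d.(rec X. c.d.X + (0\{d} + 0\{a,c} + d.0)) → ··d··> m0
  m2 = 0 → ∅
Q's transition system — 2 states:
  n0 = rec X. c.d.X + (0\{d} + 0\{a,c}) → ··c··> n1
  n1 = d.(rec X. c.d.X + (0\{d} + 0\{a,c})) → ··d··> n0
Coarsest stable partition (strong bisimilarity classes):
  B0 = {m0}
  B1 = {m1}
  B2 = {m2}
  B3 = {n0}
  B4 = {n1}
m0 ∈ B0, n0 ∈ B3 → different blocks

NO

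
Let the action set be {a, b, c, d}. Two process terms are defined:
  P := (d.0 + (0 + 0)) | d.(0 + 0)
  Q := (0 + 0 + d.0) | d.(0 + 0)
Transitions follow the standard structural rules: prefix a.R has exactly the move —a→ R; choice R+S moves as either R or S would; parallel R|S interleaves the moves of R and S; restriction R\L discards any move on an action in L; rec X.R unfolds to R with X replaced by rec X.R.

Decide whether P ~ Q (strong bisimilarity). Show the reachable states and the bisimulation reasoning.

LTS(P): 4 reachable states
  u0 = (d.0 + (0 + 0)) | d.(0 + 0) ⊢ =d=> u1, =d=> u2
  u1 = (d.0 + (0 + 0)) | (0 + 0) ⊢ =d=> u3
  u2 = 0 | d.(0 + 0) ⊢ =d=> u3
  u3 = 0 | (0 + 0) ⊢ deadlocked
LTS(Q): 4 reachable states
  v0 = (0 + 0 + d.0) | d.(0 + 0) ⊢ =d=> v1, =d=> v2
  v1 = (0 + 0 + d.0) | (0 + 0) ⊢ =d=> v3
  v2 = 0 | d.(0 + 0) ⊢ =d=> v3
  v3 = 0 | (0 + 0) ⊢ deadlocked
Coarsest stable partition (strong bisimilarity classes):
  B0 = {u0, v0}
  B1 = {u1, u2, v1, v2}
  B2 = {u3, v3}
u0 ∈ B0, v0 ∈ B0 → same block

YES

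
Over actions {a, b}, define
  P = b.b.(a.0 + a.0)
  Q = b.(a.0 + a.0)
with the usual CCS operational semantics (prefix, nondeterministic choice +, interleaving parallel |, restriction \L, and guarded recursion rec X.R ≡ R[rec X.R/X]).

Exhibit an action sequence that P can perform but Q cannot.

Reachable graph of P (4 states):
  m0 = b.b.(a.0 + a.0) ⊢ =b=> m1
  m1 = b.(a.0 + a.0) ⊢ =b=> m2
  m2 = a.0 + a.0 ⊢ =a=> m3
  m3 = 0 ⊢ ∅
Reachable graph of Q (3 states):
  n0 = b.(a.0 + a.0) ⊢ =b=> n1
  n1 = a.0 + a.0 ⊢ =a=> n2
  n2 = 0 ⊢ ∅
Executing bb from P (initial set {m0}):
  after b @ step 1: {m1}
  after b @ step 2: {m2}
  ✓ P
Executing bb from Q (initial set {n0}):
  after b @ step 1: {n1}
  after b @ step 2: no successor for Q

bb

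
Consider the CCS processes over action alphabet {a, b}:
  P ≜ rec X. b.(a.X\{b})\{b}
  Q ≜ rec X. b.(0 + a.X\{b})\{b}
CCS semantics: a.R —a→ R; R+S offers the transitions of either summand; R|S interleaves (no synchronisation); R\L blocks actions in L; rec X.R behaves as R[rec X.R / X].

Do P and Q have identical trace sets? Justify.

LTS(P): 3 reachable states
  m0 = rec X. b.(a.X\{b})\{b} | -b-> m1
  m1 = (a.(rec X. b.(a.X\{b})\{b})\{b})\{b} | -a-> m2
  m2 = (rec X. b.(a.X\{b})\{b})\{b}\{b} | deadlocked
LTS(Q): 3 reachable states
  n0 = rec X. b.(0 + a.X\{b})\{b} | -b-> n1
  n1 = (0 + a.(rec X. b.(0 + a.X\{b})\{b})\{b})\{b} | -a-> n2
  n2 = (rec X. b.(0 + a.X\{b})\{b})\{b}\{b} | deadlocked
Partition-refinement fixed point:
  B0 = {m0, n0}
  B1 = {m1, n1}
  B2 = {m2, n2}
m0 ∈ B0, n0 ∈ B0 → same block
Bisimilar ⇒ trace-equivalent.

traces(P) = traces(Q)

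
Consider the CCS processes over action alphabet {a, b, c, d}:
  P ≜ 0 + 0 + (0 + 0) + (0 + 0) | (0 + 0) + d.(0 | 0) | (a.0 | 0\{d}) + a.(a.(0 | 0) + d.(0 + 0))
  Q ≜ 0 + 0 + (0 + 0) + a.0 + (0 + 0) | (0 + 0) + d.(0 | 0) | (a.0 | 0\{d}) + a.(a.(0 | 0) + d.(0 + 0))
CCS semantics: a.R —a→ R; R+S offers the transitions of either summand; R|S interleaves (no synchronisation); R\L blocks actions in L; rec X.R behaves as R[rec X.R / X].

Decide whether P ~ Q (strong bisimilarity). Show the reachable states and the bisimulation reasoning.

Reachable graph of P (7 states):
  s0 = 0 + 0 + (0 + 0) + (0 + 0) | (0 + 0) + d.(0 | 0) | (a.0 | 0\{d}) + a.(a.(0 | 0) + d.(0 + 0)) | ··a··> s1, ··a··> s2, ··d··> s3
  s1 = a.(0 | 0) + d.(0 + 0) | ··a··> s4, ··d··> s5
  s2 = d.(0 | 0) | (0 | 0\{d}) | ··d··> s6
  s3 = 0 | 0 | (a.0 | 0\{d}) | ··a··> s6
  s4 = 0 | 0 | stopped
  s5 = 0 + 0 | stopped
  s6 = 0 | 0 | (0 | 0\{d}) | stopped
Reachable graph of Q (8 states):
  t0 = 0 + 0 + (0 + 0) + a.0 + (0 + 0) | (0 + 0) + d.(0 | 0) | (a.0 | 0\{d}) + a.(a.(0 | 0) + d.(0 + 0)) | ··a··> t1, ··a··> t2, ··a··> t3, ··d··> t4
  t1 = 0 | stopped
  t2 = a.(0 | 0) + d.(0 + 0) | ··a··> t5, ··d··> t6
  t3 = d.(0 | 0) | (0 | 0\{d}) | ··d··> t7
  t4 = 0 | 0 | (a.0 | 0\{d}) | ··a··> t7
  t5 = 0 | 0 | stopped
  t6 = 0 + 0 | stopped
  t7 = 0 | 0 | (0 | 0\{d}) | stopped
Partition-refinement fixed point:
  B0 = {s0}
  B1 = {s2, t3}
  B2 = {s4, s5, s6, t1, t5, t6, t7}
  B3 = {s1, t2}
  B4 = {s3, t4}
  B5 = {t0}
s0 ∈ B0, t0 ∈ B5 → different blocks

not bisimilar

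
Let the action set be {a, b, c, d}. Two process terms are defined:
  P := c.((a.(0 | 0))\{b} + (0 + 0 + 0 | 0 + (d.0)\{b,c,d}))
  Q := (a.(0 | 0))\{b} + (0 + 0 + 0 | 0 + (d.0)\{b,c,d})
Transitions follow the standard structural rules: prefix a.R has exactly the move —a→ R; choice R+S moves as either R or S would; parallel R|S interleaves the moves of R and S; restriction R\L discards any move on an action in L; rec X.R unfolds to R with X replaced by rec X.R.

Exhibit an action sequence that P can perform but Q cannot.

c

LTS(P): 3 reachable states
  s0 = c.((a.(0 | 0))\{b} + (0 + 0 + 0 | 0 + (d.0)\{b,c,d})) has moves -c-> s1
  s1 = (a.(0 | 0))\{b} + (0 + 0 + 0 | 0 + (d.0)\{b,c,d}) has moves -a-> s2
  s2 = (0 | 0)\{b} has moves (no moves)
LTS(Q): 2 reachable states
  t0 = (a.(0 | 0))\{b} + (0 + 0 + 0 | 0 + (d.0)\{b,c,d}) has moves -a-> t1
  t1 = (0 | 0)\{b} has moves (no moves)
Run σ = ⟨c⟩ on P: start {s0}
  after c @ step 1: {s1}
  P completes σ.
Run σ = ⟨c⟩ on Q: start {t0}
  after c @ step 1: ∅  — Q cannot continue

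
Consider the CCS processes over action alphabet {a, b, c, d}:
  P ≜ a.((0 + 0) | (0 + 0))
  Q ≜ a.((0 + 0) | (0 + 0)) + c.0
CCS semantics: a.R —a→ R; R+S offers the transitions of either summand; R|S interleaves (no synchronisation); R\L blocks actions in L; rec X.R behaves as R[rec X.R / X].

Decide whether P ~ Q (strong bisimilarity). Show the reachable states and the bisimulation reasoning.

P's transition system — 2 states:
  u0 = a.((0 + 0) | (0 + 0)) :: —a→ u1
  u1 = (0 + 0) | (0 + 0) :: ·
Q's transition system — 3 states:
  v0 = a.((0 + 0) | (0 + 0)) + c.0 :: —a→ v1, —c→ v2
  v1 = (0 + 0) | (0 + 0) :: ·
  v2 = 0 :: ·
Partition-refinement fixed point:
  B0 = {u0}
  B1 = {u1, v1, v2}
  B2 = {v0}
u0 ∈ B0, v0 ∈ B2 → different blocks

not bisimilar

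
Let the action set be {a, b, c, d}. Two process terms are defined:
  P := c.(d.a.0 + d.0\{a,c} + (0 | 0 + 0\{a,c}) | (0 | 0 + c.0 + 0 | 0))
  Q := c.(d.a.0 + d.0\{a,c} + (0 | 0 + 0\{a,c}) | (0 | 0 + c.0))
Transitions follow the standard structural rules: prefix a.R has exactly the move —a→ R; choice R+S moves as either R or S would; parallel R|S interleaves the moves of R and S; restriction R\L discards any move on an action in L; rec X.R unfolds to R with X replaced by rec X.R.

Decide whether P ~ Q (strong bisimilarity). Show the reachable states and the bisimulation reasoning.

YES

P's transition system — 6 states:
  u0 = c.(d.a.0 + d.0\{a,c} + (0 | 0 + 0\{a,c}) | (0 | 0 + c.0 + 0 | 0)) → =c=> u1
  u1 = d.a.0 + d.0\{a,c} + (0 | 0 + 0\{a,c}) | (0 | 0 + c.0 + 0 | 0) → =c=> u2, =d=> u3, =d=> u4
  u2 = (0 | 0 + 0\{a,c}) | 0 → ·
  u3 = 0\{a,c} → ·
  u4 = a.0 → =a=> u5
  u5 = 0 → ·
Q's transition system — 6 states:
  v0 = c.(d.a.0 + d.0\{a,c} + (0 | 0 + 0\{a,c}) | (0 | 0 + c.0)) → =c=> v1
  v1 = d.a.0 + d.0\{a,c} + (0 | 0 + 0\{a,c}) | (0 | 0 + c.0) → =c=> v2, =d=> v3, =d=> v4
  v2 = (0 | 0 + 0\{a,c}) | 0 → ·
  v3 = 0\{a,c} → ·
  v4 = a.0 → =a=> v5
  v5 = 0 → ·
Bisimilarity quotient blocks:
  B0 = {u0, v0}
  B1 = {u1, v1}
  B2 = {u2, u3, u5, v2, v3, v5}
  B3 = {u4, v4}
u0 ∈ B0, v0 ∈ B0 → same block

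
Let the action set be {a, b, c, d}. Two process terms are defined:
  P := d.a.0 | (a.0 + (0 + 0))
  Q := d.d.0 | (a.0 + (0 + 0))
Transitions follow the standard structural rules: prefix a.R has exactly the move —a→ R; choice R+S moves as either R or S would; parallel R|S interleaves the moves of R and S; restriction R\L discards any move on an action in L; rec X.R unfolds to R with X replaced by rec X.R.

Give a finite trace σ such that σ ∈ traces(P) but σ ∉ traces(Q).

ada

Reachable graph of P (6 states):
  p0 = d.a.0 | (a.0 + (0 + 0)) → ··a··> p1, ··d··> p2
  p1 = d.a.0 | 0 → ··d··> p3
  p2 = a.0 | (a.0 + (0 + 0)) → ··a··> p3, ··a··> p4
  p3 = a.0 | 0 → ··a··> p5
  p4 = 0 | (a.0 + (0 + 0)) → ··a··> p5
  p5 = 0 | 0 → stopped
Reachable graph of Q (6 states):
  q0 = d.d.0 | (a.0 + (0 + 0)) → ··a··> q1, ··d··> q2
  q1 = d.d.0 | 0 → ··d··> q3
  q2 = d.0 | (a.0 + (0 + 0)) → ··a··> q3, ··d··> q4
  q3 = d.0 | 0 → ··d··> q5
  q4 = 0 | (a.0 + (0 + 0)) → ··a··> q5
  q5 = 0 | 0 → stopped
Run σ = ⟨ada⟩ on P: start {p0}
  step 1 (a): {p1}
  step 2 (d): {p3}
  step 3 (a): {p5}
  P completes σ.
Run σ = ⟨ada⟩ on Q: start {q0}
  step 1 (a): {q1}
  step 2 (d): {q3}
  step 3 (a): ∅ (Q stuck)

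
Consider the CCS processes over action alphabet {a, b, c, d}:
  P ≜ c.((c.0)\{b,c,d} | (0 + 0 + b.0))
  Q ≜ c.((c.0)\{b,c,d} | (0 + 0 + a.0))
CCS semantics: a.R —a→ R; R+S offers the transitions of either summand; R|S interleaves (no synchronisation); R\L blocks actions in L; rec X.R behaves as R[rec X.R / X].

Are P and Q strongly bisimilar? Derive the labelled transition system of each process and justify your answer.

Reachable graph of P (3 states):
  m0 = c.((c.0)\{b,c,d} | (0 + 0 + b.0)) → ··c··> m1
  m1 = (c.0)\{b,c,d} | (0 + 0 + b.0) → ··b··> m2
  m2 = (c.0)\{b,c,d} | 0 → ·
Reachable graph of Q (3 states):
  n0 = c.((c.0)\{b,c,d} | (0 + 0 + a.0)) → ··c··> n1
  n1 = (c.0)\{b,c,d} | (0 + 0 + a.0) → ··a··> n2
  n2 = (c.0)\{b,c,d} | 0 → ·
Coarsest stable partition (strong bisimilarity classes):
  B0 = {m0}
  B1 = {m1}
  B2 = {m2, n2}
  B3 = {n0}
  B4 = {n1}
m0 ∈ B0, n0 ∈ B3 → different blocks

P ≁ Q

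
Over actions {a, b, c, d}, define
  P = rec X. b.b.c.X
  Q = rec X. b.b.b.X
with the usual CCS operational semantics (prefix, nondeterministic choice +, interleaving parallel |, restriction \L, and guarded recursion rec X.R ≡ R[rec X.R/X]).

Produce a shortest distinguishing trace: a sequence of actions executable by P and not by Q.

Reachable graph of P (3 states):
  m0 = rec X. b.b.c.X has moves -b-> m1
  m1 = b.c.(rec X. b.b.c.X) has moves -b-> m2
  m2 = c.(rec X. b.b.c.X) has moves -c-> m0
Reachable graph of Q (3 states):
  n0 = rec X. b.b.b.X has moves -b-> n1
  n1 = b.b.(rec X. b.b.b.X) has moves -b-> n2
  n2 = b.(rec X. b.b.b.X) has moves -b-> n0
Trace ⟨bbc⟩ through P, begin at {m0}:
  [1] b ⇒ {m1}
  [2] b ⇒ {m2}
  [3] c ⇒ {m0}
  P completes σ.
Trace ⟨bbc⟩ through Q, begin at {n0}:
  [1] b ⇒ {n1}
  [2] b ⇒ {n2}
  [3] c ⇒ ∅ (Q stuck)

bbc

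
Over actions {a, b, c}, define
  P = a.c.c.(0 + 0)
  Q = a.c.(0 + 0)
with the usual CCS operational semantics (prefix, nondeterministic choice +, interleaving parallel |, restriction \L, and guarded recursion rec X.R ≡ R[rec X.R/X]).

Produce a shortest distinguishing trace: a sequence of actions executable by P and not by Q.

acc

Reachable graph of P (4 states):
  s0 = a.c.c.(0 + 0) :: -a-> s1
  s1 = c.c.(0 + 0) :: -c-> s2
  s2 = c.(0 + 0) :: -c-> s3
  s3 = 0 + 0 :: stopped
Reachable graph of Q (3 states):
  t0 = a.c.(0 + 0) :: -a-> t1
  t1 = c.(0 + 0) :: -c-> t2
  t2 = 0 + 0 :: stopped
Trace ⟨acc⟩ through P, begin at {s0}:
  step 1 (a): {s1}
  step 2 (c): {s2}
  step 3 (c): {s3}
  P completes σ.
Trace ⟨acc⟩ through Q, begin at {t0}:
  step 1 (a): {t1}
  step 2 (c): {t2}
  step 3 (c): no successor for Q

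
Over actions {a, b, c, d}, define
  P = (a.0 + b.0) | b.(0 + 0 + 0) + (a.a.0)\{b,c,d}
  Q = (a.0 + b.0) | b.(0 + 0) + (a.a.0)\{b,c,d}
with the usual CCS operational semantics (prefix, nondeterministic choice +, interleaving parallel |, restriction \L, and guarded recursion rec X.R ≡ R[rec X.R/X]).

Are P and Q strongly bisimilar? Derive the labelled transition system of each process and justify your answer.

LTS(P): 6 reachable states
  m0 = (a.0 + b.0) | b.(0 + 0 + 0) + (a.a.0)\{b,c,d} :: -a-> m1, -a-> m2, -b-> m2, -b-> m3
  m1 = (a.0)\{b,c,d} :: -a-> m4
  m2 = 0 | b.(0 + 0 + 0) :: -b-> m5
  m3 = (a.0 + b.0) | (0 + 0 + 0) :: -a-> m5, -b-> m5
  m4 = 0\{b,c,d} :: ·
  m5 = 0 | (0 + 0 + 0) :: ·
LTS(Q): 6 reachable states
  n0 = (a.0 + b.0) | b.(0 + 0) + (a.a.0)\{b,c,d} :: -a-> n1, -a-> n2, -b-> n2, -b-> n3
  n1 = (a.0)\{b,c,d} :: -a-> n4
  n2 = 0 | b.(0 + 0) :: -b-> n5
  n3 = (a.0 + b.0) | (0 + 0) :: -a-> n5, -b-> n5
  n4 = 0\{b,c,d} :: ·
  n5 = 0 | (0 + 0) :: ·
Bisimilarity quotient blocks:
  B0 = {m0, n0}
  B1 = {m3, n3}
  B2 = {m4, m5, n4, n5}
  B3 = {m2, n2}
  B4 = {m1, n1}
m0 ∈ B0, n0 ∈ B0 → same block

bisimilar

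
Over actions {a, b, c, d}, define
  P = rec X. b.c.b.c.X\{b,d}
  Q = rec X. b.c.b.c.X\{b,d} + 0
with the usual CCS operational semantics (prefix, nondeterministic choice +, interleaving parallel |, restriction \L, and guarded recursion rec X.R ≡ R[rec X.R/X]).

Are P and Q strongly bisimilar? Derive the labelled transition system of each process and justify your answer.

bisimilar

LTS(P): 5 reachable states
  p0 = rec X. b.c.b.c.X\{b,d} has moves --b--▸ p1
  p1 = c.b.c.(rec X. b.c.b.c.X\{b,d})\{b,d} has moves --c--▸ p2
  p2 = b.c.(rec X. b.c.b.c.X\{b,d})\{b,d} has moves --b--▸ p3
  p3 = c.(rec X. b.c.b.c.X\{b,d})\{b,d} has moves --c--▸ p4
  p4 = (rec X. b.c.b.c.X\{b,d})\{b,d} has moves ·
LTS(Q): 5 reachable states
  q0 = rec X. b.c.b.c.X\{b,d} + 0 has moves --b--▸ q1
  q1 = c.b.c.(rec X. b.c.b.c.X\{b,d} + 0)\{b,d} has moves --c--▸ q2
  q2 = b.c.(rec X. b.c.b.c.X\{b,d} + 0)\{b,d} has moves --b--▸ q3
  q3 = c.(rec X. b.c.b.c.X\{b,d} + 0)\{b,d} has moves --c--▸ q4
  q4 = (rec X. b.c.b.c.X\{b,d} + 0)\{b,d} has moves ·
Coarsest stable partition (strong bisimilarity classes):
  B0 = {p0, q0}
  B1 = {p1, q1}
  B2 = {p2, q2}
  B3 = {p3, q3}
  B4 = {p4, q4}
p0 ∈ B0, q0 ∈ B0 → same block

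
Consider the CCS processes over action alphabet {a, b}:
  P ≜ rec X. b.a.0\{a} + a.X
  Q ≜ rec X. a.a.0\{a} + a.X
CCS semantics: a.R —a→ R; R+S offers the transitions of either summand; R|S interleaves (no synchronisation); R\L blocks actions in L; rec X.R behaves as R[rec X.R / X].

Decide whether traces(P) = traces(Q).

trace-distinct — witness ⟨b⟩

Reachable graph of P (3 states):
  m0 = rec X. b.a.0\{a} + a.X has moves -a-> m0, -b-> m1
  m1 = a.0\{a} has moves -a-> m2
  m2 = 0\{a} has moves ·
Reachable graph of Q (3 states):
  n0 = rec X. a.a.0\{a} + a.X has moves -a-> n0, -a-> n1
  n1 = a.0\{a} has moves -a-> n2
  n2 = 0\{a} has moves ·
Run σ = ⟨b⟩ on P: start {m0}
  step 1 (b): {m1}
  P completes σ.
Run σ = ⟨b⟩ on Q: start {n0}
  step 1 (b): no successor for Q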